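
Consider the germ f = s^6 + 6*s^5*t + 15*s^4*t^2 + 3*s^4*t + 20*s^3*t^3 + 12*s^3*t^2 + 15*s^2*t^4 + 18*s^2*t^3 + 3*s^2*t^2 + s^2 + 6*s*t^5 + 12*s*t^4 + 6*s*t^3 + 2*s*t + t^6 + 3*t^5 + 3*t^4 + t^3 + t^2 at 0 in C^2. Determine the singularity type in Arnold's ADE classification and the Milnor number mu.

The Hessian of f at 0 has rank 1. Corank 1: A-series; mu = 2 gives A_2.

Type A_{2}, Milnor number mu = 2.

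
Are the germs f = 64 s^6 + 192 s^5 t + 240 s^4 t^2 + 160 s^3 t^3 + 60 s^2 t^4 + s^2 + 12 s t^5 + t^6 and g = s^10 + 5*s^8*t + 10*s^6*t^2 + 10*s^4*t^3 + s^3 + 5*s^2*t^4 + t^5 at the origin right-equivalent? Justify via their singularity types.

The Hessian of f at 0 has rank 1. Corank 1: A-series; mu = 5 gives A_5. The Hessian of g at 0 has rank 0. Corank 2; j^3 = s^3 is a perfect cube, so E-series; the 5-jet and mu = 8 give E_8. f is A_5 but g is E_8, hence not right-equivalent.

No.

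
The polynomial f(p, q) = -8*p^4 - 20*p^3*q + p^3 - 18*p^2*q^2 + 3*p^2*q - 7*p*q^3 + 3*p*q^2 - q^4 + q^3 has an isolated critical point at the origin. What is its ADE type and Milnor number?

Type E7, Milnor number mu = 7.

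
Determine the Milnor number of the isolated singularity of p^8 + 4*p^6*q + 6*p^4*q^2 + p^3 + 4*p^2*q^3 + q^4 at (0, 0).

6

The Hessian of f at 0 has rank 0. Corank 2; j^3 = p^3 is a perfect cube, so E-series; the 4-jet and mu = 6 give E_6.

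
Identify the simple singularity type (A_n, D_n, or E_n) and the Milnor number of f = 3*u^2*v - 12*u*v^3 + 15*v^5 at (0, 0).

Type D_6, Milnor number mu = 6.

The Hessian of f at 0 is [[0, 0], [0, 0]] with rank 0, so corank 2. A Groebner basis of the Jacobian ideal J(f) in C{u,v} is {u^3, u^2*v, 2*u^2 + u*v^2, -u*v/2 + v^3}; counting standard monomials gives mu = 6. Corank 2; j^3 = 3*u^2*v has shape L^2 M (L != M), so D-series; mu = 6 gives D_6.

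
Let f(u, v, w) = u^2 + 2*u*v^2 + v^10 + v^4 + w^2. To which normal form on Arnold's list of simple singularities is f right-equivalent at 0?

The Hessian of f at 0 has rank 2. Corank 1: A-series; mu = 9 gives A_9.

A9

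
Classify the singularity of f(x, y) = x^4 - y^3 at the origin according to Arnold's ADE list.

The Hessian of f at 0 is [[0, 0], [0, 0]] with rank 0, so corank 2. A Groebner basis of the Jacobian ideal J(f) in C{x,y} is {x^3, y^2}; counting standard monomials gives mu = 6. Corank 2; j^3 = -y^3 is a perfect cube, so E-series; the 4-jet and mu = 6 give E_6.

E_6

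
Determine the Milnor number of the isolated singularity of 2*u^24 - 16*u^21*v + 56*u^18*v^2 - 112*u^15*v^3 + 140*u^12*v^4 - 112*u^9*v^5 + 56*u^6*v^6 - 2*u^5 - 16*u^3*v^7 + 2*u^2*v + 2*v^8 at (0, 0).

9

The Hessian of f at 0 is [[0, 0], [0, 0]] with rank 0, so corank 2. A Groebner basis of the Jacobian ideal J(f) in C{u,v} is {u^2/8 + v^7, u^3, u*v}; counting standard monomials gives mu = 9. Corank 2; j^3 = 2*u^2*v has shape L^2 M (L != M), so D-series; mu = 9 gives D_9.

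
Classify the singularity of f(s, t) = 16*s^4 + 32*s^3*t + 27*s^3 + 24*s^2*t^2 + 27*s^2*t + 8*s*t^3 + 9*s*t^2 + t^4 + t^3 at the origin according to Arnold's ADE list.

E_{6}

The Hessian of f at 0 is [[0, 0], [0, 0]] with rank 0, so corank 2. A Groebner basis of the Jacobian ideal J(f) in C{s,t} is {t^4, s*t^2 + 7*t^3/18, s^2 + 2*s*t/3 + t^2/9}; counting standard monomials gives mu = 6. Corank 2; j^3 = (3*s + t)^3 is a perfect cube, so E-series; the 4-jet and mu = 6 give E_6.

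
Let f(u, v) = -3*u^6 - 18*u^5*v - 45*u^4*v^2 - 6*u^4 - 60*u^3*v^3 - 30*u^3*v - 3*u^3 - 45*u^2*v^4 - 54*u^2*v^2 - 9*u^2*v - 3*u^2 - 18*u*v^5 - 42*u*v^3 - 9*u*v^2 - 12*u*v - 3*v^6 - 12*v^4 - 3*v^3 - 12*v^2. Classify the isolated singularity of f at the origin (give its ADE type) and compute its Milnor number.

The Hessian of f at 0 has rank 1. Corank 1: A-series; mu = 2 gives A_2.

Type A_{2}, Milnor number mu = 2.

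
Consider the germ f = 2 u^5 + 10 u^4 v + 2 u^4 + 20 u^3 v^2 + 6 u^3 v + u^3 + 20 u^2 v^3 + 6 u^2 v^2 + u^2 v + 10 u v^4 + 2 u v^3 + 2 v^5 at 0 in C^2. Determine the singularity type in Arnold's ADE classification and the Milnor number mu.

Type D6, Milnor number mu = 6.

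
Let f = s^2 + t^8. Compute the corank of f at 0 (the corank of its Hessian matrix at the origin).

The Hessian at 0 is [[2, 0], [0, 0]] of rank 1; hence corank 1.

1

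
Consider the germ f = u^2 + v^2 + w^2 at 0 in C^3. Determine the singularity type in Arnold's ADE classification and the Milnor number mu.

The Hessian of f at 0 is [[2, 0, 0], [0, 2, 0], [0, 0, 2]] with rank 3, so corank 0. A Groebner basis of the Jacobian ideal J(f) in C{u,v,w} is {u, v, w}; counting standard monomials gives mu = 1. Corank 0: nondegenerate Morse point, so A_1.

Type A1, Milnor number mu = 1.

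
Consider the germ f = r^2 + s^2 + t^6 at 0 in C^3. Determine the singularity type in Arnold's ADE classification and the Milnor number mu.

The Hessian of f at 0 has rank 2. Corank 1: A-series; mu = 5 gives A_5.

Type A_{5}, Milnor number mu = 5.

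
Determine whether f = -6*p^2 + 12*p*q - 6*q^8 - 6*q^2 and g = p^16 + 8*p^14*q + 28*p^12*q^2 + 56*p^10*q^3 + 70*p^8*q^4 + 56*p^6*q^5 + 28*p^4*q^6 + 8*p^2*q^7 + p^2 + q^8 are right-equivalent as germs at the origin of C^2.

Yes.

The Hessian of f at 0 has rank 1. Corank 1: A-series; mu = 7 gives A_7. The Hessian of g at 0 has rank 1. Corank 1: A-series; mu = 7 gives A_7. Both have type A_7, hence right-equivalent.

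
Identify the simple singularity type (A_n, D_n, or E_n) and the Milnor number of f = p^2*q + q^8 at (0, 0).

The Hessian of f at 0 is [[0, 0], [0, 0]] with rank 0, so corank 2. A Groebner basis of the Jacobian ideal J(f) in C{p,q} is {p^2/8 + q^7, p^3, p*q}; counting standard monomials gives mu = 9. Corank 2; j^3 = p^2*q has shape L^2 M (L != M), so D-series; mu = 9 gives D_9.

Type D_9, Milnor number mu = 9.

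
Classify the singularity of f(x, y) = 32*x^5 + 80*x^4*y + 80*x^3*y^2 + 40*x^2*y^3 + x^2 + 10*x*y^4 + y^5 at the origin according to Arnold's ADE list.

A_4

The Hessian of f at 0 has rank 1. Corank 1: A-series; mu = 4 gives A_4.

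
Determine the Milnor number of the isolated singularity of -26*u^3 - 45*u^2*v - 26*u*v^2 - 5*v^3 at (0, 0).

4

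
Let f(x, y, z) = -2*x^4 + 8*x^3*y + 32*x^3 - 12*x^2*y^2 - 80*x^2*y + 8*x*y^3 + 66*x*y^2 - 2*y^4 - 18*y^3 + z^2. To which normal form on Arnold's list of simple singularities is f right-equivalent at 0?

The Hessian of f at 0 has rank 1. Corank 2; j^3 = 2*(x - y)*(4*x - 3*y)^2 has shape L^2 M (L != M), so D-series; mu = 5 gives D_5.

D_5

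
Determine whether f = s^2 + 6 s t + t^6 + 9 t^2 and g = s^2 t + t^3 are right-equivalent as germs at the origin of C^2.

No.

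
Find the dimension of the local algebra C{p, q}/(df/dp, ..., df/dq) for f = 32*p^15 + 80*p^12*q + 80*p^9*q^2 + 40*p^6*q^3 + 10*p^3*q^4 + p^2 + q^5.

4

The Hessian of f at 0 is [[2, 0], [0, 0]] with rank 1, so corank 1. A Groebner basis of the Jacobian ideal J(f) in C{p,q} is {q^4, p}; counting standard monomials gives mu = 4. Corank 1: A-series; mu = 4 gives A_4.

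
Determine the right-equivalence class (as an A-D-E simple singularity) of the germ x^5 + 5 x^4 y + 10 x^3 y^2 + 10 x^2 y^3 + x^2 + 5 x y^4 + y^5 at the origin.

The Hessian of f at 0 is [[2, 0], [0, 0]] with rank 1, so corank 1. A Groebner basis of the Jacobian ideal J(f) in C{x,y} is {y^4, x}; counting standard monomials gives mu = 4. Corank 1: A-series; mu = 4 gives A_4.

A4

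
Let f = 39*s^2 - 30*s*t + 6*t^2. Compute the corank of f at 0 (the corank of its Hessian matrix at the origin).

Hessian at 0 has rank 2.

0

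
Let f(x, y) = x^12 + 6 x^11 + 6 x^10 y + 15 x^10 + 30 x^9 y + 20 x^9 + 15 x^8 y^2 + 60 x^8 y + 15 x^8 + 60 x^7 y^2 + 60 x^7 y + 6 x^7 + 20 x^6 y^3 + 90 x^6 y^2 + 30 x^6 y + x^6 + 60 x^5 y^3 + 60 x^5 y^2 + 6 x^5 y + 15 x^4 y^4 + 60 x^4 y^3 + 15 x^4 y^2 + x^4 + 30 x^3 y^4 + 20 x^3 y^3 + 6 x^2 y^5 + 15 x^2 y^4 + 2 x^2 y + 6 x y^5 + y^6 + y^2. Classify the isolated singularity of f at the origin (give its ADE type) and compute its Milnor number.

The Hessian of f at 0 is [[0, 0], [0, 2]] with rank 1, so corank 1. A Groebner basis of the Jacobian ideal J(f) in C{x,y} is {x*y^2, y^3, x^2 + y}; counting standard monomials gives mu = 5. Corank 1: A-series; mu = 5 gives A_5.

Type A_{5}, Milnor number mu = 5.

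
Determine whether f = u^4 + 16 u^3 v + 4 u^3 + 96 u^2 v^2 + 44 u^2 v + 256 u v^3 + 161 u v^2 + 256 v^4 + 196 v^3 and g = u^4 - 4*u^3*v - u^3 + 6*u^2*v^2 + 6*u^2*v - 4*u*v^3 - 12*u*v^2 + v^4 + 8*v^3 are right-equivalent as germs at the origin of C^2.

The Hessian of f at 0 has rank 0. Corank 2; j^3 = (u + 4*v)*(2*u + 7*v)^2 has shape L^2 M (L != M), so D-series; mu = 5 gives D_5. The Hessian of g at 0 has rank 0. Corank 2; j^3 = -(u - 2*v)^3 is a perfect cube, so E-series; the 4-jet and mu = 6 give E_6. f is D_5 but g is E_6, hence not right-equivalent.

No.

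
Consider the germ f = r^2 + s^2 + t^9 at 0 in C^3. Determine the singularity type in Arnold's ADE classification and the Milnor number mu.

The Hessian of f at 0 has rank 2. Corank 1: A-series; mu = 8 gives A_8.

Type A_8, Milnor number mu = 8.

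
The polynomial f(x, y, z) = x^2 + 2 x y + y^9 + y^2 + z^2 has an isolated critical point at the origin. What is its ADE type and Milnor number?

The Hessian of f at 0 has rank 2. Corank 1: A-series; mu = 8 gives A_8.

Type A_{8}, Milnor number mu = 8.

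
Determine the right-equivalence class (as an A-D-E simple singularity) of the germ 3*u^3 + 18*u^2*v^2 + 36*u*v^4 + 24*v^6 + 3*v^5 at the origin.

E_{8}

The Hessian of f at 0 has rank 0. Corank 2; j^3 = 3*u^3 is a perfect cube, so E-series; the 5-jet and mu = 8 give E_8.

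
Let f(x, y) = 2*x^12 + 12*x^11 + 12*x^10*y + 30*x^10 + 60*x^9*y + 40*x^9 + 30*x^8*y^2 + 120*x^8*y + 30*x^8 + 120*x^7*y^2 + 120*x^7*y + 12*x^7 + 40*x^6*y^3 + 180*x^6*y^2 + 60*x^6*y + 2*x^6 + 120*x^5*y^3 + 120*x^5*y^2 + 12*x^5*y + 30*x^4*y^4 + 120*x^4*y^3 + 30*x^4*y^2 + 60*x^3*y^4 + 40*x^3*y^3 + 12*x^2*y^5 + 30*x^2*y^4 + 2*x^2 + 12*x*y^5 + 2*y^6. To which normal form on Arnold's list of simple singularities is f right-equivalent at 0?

The Hessian of f at 0 is [[4, 0], [0, 0]] with rank 1, so corank 1. A Groebner basis of the Jacobian ideal J(f) in C{x,y} is {y^5, x}; counting standard monomials gives mu = 5. Corank 1: A-series; mu = 5 gives A_5.

A_5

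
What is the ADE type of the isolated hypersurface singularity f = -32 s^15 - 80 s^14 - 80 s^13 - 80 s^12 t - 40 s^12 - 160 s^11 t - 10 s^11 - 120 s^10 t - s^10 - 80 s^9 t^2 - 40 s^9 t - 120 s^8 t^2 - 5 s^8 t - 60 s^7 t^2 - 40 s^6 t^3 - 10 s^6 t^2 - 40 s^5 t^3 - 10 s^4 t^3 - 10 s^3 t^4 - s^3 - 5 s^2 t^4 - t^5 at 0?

The Hessian of f at 0 is [[0, 0], [0, 0]] with rank 0, so corank 2. A Groebner basis of the Jacobian ideal J(f) in C{s,t} is {t^4, s^2}; counting standard monomials gives mu = 8. Corank 2; j^3 = -s^3 is a perfect cube, so E-series; the 5-jet and mu = 8 give E_8.

E8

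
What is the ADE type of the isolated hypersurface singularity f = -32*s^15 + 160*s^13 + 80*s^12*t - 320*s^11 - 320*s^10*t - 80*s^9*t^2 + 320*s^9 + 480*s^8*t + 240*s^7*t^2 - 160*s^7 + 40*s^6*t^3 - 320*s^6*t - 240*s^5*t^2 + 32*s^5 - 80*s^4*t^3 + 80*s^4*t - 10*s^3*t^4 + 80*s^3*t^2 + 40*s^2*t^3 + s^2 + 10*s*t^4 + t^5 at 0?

A_4

The Hessian of f at 0 is [[2, 0], [0, 0]] with rank 1, so corank 1. A Groebner basis of the Jacobian ideal J(f) in C{s,t} is {t^4, s}; counting standard monomials gives mu = 4. Corank 1: A-series; mu = 4 gives A_4.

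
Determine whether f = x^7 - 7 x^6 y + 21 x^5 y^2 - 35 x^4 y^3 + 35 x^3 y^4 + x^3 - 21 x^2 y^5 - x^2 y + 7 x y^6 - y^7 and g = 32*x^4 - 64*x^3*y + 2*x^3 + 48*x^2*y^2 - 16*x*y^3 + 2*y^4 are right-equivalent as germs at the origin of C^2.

The Hessian of f at 0 has rank 0. Corank 2; j^3 = x^2*(x - y) has shape L^2 M (L != M), so D-series; mu = 8 gives D_8. The Hessian of g at 0 has rank 0. Corank 2; j^3 = 2*x^3 is a perfect cube, so E-series; the 4-jet and mu = 6 give E_6. f is D_8 but g is E_6, hence not right-equivalent.

No.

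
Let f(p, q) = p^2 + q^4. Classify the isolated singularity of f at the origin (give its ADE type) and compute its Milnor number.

Type A_{3}, Milnor number mu = 3.

The Hessian of f at 0 is [[2, 0], [0, 0]] with rank 1, so corank 1. A Groebner basis of the Jacobian ideal J(f) in C{p,q} is {q^3, p}; counting standard monomials gives mu = 3. Corank 1: A-series; mu = 3 gives A_3.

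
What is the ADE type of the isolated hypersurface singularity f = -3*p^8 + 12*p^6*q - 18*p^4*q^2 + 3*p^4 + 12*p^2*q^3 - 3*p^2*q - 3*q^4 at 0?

D5

The Hessian of f at 0 is [[0, 0], [0, 0]] with rank 0, so corank 2. A Groebner basis of the Jacobian ideal J(f) in C{p,q} is {p^3, p^2/4 + q^3, p*q}; counting standard monomials gives mu = 5. Corank 2; j^3 = -3*p^2*q has shape L^2 M (L != M), so D-series; mu = 5 gives D_5.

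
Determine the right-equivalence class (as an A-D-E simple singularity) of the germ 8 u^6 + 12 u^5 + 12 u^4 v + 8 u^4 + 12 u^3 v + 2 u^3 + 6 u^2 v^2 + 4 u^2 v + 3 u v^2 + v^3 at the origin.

D4

The Hessian of f at 0 is [[0, 0], [0, 0]] with rank 0, so corank 2. A Groebner basis of the Jacobian ideal J(f) in C{u,v} is {v^3, u^2 - 3*v^2/2, u*v + 3*v^2/2}; counting standard monomials gives mu = 4. Corank 2; j^3 = (u + v)*(2*u^2 + 2*u*v + v^2) splits into three distinct lines over C (the quadratic factor has nonzero discriminant), so D_4.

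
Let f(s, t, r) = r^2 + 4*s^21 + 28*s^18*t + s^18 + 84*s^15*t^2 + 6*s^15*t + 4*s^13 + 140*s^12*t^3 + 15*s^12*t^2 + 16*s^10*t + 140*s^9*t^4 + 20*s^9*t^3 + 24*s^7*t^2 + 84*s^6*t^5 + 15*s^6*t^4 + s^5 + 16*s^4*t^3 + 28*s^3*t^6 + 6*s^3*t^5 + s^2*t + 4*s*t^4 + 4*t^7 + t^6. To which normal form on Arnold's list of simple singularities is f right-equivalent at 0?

D_{7}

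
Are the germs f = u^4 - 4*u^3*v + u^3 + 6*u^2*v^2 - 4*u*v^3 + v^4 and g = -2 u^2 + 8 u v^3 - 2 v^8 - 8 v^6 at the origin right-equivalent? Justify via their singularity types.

No.

The Hessian of f at 0 has rank 0. Corank 2; j^3 = u^3 is a perfect cube, so E-series; the 4-jet and mu = 6 give E_6. The Hessian of g at 0 has rank 1. Corank 1: A-series; mu = 7 gives A_7. f is E_6 but g is A_7, hence not right-equivalent.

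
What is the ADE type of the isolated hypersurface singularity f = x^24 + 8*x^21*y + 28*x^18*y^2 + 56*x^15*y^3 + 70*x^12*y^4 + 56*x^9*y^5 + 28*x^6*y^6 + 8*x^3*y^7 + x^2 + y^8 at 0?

A_{7}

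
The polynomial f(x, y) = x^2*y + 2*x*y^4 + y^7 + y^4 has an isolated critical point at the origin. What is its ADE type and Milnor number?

Type D_5, Milnor number mu = 5.

The Hessian of f at 0 has rank 0. Corank 2; j^3 = x^2*y has shape L^2 M (L != M), so D-series; mu = 5 gives D_5.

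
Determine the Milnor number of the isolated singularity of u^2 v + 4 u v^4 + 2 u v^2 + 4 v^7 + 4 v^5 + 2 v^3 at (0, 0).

The Hessian of f at 0 has rank 0. Corank 2; j^3 = v*(u^2 + 2*u*v + 2*v^2) splits into three distinct lines over C (the quadratic factor has nonzero discriminant), so D_4.

4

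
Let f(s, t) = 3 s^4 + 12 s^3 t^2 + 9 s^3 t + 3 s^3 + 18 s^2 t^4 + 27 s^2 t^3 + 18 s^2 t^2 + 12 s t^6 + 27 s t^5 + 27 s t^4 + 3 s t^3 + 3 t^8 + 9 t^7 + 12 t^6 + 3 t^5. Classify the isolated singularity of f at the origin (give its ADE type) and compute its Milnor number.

Type E_{7}, Milnor number mu = 7.

The Hessian of f at 0 is [[0, 0], [0, 0]] with rank 0, so corank 2. A Groebner basis of the Jacobian ideal J(f) in C{s,t} is {3*s^2/2 + t^4 + t^3/2, s^3, s^2*t - s^2/2 - t^3/6, -s^2/2 + s*t^2 - t^3/6}; counting standard monomials gives mu = 7. Corank 2; j^3 = 3*s^3 is a perfect cube, so E-series; the 4-jet and mu = 7 give E_7.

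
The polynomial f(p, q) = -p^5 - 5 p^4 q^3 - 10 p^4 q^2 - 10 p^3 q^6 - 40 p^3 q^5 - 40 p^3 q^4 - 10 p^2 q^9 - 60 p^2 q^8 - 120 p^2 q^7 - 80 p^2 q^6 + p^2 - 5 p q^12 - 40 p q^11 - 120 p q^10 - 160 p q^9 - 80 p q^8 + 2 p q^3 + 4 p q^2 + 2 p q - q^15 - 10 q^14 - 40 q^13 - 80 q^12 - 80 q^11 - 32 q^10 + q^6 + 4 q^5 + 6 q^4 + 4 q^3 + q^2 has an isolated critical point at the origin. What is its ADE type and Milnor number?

Type A_4, Milnor number mu = 4.

The Hessian of f at 0 has rank 1. Corank 1: A-series; mu = 4 gives A_4.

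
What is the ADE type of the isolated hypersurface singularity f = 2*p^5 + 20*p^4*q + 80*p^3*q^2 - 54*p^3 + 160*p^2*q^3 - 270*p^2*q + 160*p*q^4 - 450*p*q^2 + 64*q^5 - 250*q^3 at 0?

E_{8}

The Hessian of f at 0 is [[0, 0], [0, 0]] with rank 0, so corank 2. A Groebner basis of the Jacobian ideal J(f) in C{p,q} is {q^5, p*q^3 + 7*q^4/4, p^2 + 10*p*q/3 + 25*q^2/9}; counting standard monomials gives mu = 8. Corank 2; j^3 = -2*(3*p + 5*q)^3 is a perfect cube, so E-series; the 5-jet and mu = 8 give E_8.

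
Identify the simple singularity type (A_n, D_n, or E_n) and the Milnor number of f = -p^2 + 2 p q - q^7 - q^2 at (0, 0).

The Hessian of f at 0 is [[-2, 2], [2, -2]] with rank 1, so corank 1. A Groebner basis of the Jacobian ideal J(f) in C{p,q} is {q^6, p - q}; counting standard monomials gives mu = 6. Corank 1: A-series; mu = 6 gives A_6.

Type A_6, Milnor number mu = 6.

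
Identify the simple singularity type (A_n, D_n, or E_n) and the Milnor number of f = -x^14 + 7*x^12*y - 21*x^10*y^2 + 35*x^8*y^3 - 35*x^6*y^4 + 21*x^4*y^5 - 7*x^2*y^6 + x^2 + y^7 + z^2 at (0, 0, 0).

The Hessian of f at 0 has rank 2. Corank 1: A-series; mu = 6 gives A_6.

Type A_{6}, Milnor number mu = 6.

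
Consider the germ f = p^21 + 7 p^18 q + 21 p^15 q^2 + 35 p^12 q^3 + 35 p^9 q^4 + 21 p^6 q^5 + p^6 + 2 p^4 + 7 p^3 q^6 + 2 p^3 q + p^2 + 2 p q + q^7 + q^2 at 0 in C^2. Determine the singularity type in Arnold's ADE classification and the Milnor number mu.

The Hessian of f at 0 is [[2, 2], [2, 2]] with rank 1, so corank 1. A Groebner basis of the Jacobian ideal J(f) in C{p,q} is {-p*q + q^4 - q^2, p*q^2 + p/3 + 2*q^3/3 + q/3, p^2 + 2*p*q + q^2}; counting standard monomials gives mu = 6. Corank 1: A-series; mu = 6 gives A_6.

Type A6, Milnor number mu = 6.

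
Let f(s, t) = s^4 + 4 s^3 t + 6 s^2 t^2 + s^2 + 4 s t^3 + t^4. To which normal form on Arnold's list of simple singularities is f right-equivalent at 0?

A_3

The Hessian of f at 0 is [[2, 0], [0, 0]] with rank 1, so corank 1. A Groebner basis of the Jacobian ideal J(f) in C{s,t} is {t^3, s}; counting standard monomials gives mu = 3. Corank 1: A-series; mu = 3 gives A_3.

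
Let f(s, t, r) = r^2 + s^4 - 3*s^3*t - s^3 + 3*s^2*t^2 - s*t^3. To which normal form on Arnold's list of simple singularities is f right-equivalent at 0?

The Hessian of f at 0 has rank 1. Corank 2; j^3 = -s^3 is a perfect cube, so E-series; the 4-jet and mu = 7 give E_7.

E_7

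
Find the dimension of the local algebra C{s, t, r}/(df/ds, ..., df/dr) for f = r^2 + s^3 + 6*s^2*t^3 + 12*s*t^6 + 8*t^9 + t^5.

The Hessian of f at 0 has rank 1. Corank 2; j^3 = s^3 is a perfect cube, so E-series; the 5-jet and mu = 8 give E_8.

8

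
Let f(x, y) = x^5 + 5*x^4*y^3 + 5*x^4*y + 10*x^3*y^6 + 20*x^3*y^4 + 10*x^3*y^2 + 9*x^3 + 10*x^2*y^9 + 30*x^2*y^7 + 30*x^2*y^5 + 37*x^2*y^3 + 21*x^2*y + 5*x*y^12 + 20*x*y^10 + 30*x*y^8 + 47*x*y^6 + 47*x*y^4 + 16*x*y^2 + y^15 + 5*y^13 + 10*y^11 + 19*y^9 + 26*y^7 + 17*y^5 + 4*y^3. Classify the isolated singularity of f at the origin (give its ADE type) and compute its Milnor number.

The Hessian of f at 0 is [[0, 0], [0, 0]] with rank 0, so corank 2. A Groebner basis of the Jacobian ideal J(f) in C{x,y} is {243*x*y/238 + y^4 + 81*y^2/119, x*y^2 + 2*y^3/3, x^2 + 947*x*y/714 + 157*y^2/357}; counting standard monomials gives mu = 6. Corank 2; j^3 = (x + y)*(3*x + 2*y)^2 has shape L^2 M (L != M), so D-series; mu = 6 gives D_6.

Type D_6, Milnor number mu = 6.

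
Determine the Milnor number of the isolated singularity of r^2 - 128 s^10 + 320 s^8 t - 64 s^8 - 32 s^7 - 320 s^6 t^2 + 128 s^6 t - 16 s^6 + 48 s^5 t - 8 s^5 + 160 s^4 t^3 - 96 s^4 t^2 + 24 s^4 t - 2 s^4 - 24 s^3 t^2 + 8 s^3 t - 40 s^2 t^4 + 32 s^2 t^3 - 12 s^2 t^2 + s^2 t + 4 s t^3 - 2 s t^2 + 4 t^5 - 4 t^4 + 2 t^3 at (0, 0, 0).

4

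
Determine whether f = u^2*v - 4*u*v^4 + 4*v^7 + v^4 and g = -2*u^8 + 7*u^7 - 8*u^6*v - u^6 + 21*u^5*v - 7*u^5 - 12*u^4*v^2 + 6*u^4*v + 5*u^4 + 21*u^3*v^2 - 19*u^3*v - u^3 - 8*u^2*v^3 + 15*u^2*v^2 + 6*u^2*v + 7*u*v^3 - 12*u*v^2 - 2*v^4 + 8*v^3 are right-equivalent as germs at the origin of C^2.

No.

The Hessian of f at 0 has rank 0. Corank 2; j^3 = u^2*v has shape L^2 M (L != M), so D-series; mu = 5 gives D_5. The Hessian of g at 0 has rank 0. Corank 2; j^3 = -(u - 2*v)^3 is a perfect cube, so E-series; the 4-jet and mu = 7 give E_7. f is D_5 but g is E_7, hence not right-equivalent.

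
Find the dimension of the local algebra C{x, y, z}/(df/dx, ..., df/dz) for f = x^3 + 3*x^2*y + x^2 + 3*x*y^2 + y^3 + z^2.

The Hessian of f at 0 is [[2, 0, 0], [0, 0, 0], [0, 0, 2]] with rank 2, so corank 1. A Groebner basis of the Jacobian ideal J(f) in C{x,y,z} is {y^2, x, z}; counting standard monomials gives mu = 2. Corank 1: A-series; mu = 2 gives A_2.

2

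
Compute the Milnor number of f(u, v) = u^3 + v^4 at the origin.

6

The Hessian of f at 0 is [[0, 0], [0, 0]] with rank 0, so corank 2. A Groebner basis of the Jacobian ideal J(f) in C{u,v} is {v^3, u^2}; counting standard monomials gives mu = 6. Corank 2; j^3 = u^3 is a perfect cube, so E-series; the 4-jet and mu = 6 give E_6.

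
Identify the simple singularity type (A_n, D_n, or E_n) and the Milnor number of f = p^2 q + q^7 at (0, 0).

Type D8, Milnor number mu = 8.

The Hessian of f at 0 is [[0, 0], [0, 0]] with rank 0, so corank 2. A Groebner basis of the Jacobian ideal J(f) in C{p,q} is {p^2/7 + q^6, p^3, p*q}; counting standard monomials gives mu = 8. Corank 2; j^3 = p^2*q has shape L^2 M (L != M), so D-series; mu = 8 gives D_8.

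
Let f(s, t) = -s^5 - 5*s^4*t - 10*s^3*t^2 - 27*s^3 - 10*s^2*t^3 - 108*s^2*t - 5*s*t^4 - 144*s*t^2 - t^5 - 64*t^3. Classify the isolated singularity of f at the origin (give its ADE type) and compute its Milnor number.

The Hessian of f at 0 is [[0, 0], [0, 0]] with rank 0, so corank 2. A Groebner basis of the Jacobian ideal J(f) in C{s,t} is {t^5, s*t^3 + 5*t^4/4, s^2 + 8*s*t/3 + 16*t^2/9}; counting standard monomials gives mu = 8. Corank 2; j^3 = -(3*s + 4*t)^3 is a perfect cube, so E-series; the 5-jet and mu = 8 give E_8.

Type E8, Milnor number mu = 8.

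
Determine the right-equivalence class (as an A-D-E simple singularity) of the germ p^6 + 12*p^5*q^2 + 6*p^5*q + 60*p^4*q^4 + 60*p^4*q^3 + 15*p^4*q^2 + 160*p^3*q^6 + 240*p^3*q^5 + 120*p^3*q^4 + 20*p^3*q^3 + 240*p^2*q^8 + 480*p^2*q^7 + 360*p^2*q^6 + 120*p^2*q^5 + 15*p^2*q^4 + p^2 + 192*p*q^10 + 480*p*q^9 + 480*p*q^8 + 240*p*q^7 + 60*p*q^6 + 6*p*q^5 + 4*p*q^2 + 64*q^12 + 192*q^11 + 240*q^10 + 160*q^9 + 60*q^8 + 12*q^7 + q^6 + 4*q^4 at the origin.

A_5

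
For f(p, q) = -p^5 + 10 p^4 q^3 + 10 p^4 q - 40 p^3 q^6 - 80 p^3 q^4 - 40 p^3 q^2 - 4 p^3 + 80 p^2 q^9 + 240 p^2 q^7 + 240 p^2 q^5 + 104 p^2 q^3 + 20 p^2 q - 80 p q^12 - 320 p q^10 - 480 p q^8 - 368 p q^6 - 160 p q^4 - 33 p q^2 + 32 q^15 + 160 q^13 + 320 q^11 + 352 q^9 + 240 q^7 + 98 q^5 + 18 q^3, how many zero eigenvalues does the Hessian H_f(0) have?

2

Hessian at 0 has rank 0.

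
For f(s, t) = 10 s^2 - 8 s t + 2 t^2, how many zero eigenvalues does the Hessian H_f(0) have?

0

Hessian at 0 has rank 2.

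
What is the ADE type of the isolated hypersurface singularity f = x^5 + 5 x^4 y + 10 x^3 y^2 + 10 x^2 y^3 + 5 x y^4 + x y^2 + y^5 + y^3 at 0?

D6

The Hessian of f at 0 is [[0, 0], [0, 0]] with rank 0, so corank 2. A Groebner basis of the Jacobian ideal J(f) in C{x,y} is {x^4 + y^2/5, y^3, x*y + y^2}; counting standard monomials gives mu = 6. Corank 2; j^3 = y^2*(x + y) has shape L^2 M (L != M), so D-series; mu = 6 gives D_6.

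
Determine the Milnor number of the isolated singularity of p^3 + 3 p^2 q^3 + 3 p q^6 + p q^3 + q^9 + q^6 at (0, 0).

The Hessian of f at 0 has rank 0. Corank 2; j^3 = p^3 is a perfect cube, so E-series; the 4-jet and mu = 7 give E_7.

7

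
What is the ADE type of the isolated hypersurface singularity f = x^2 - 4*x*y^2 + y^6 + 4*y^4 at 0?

A5

The Hessian of f at 0 has rank 1. Corank 1: A-series; mu = 5 gives A_5.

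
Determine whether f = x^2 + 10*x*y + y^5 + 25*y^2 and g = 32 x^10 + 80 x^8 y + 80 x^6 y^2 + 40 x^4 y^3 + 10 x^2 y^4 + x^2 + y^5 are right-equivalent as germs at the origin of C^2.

Yes.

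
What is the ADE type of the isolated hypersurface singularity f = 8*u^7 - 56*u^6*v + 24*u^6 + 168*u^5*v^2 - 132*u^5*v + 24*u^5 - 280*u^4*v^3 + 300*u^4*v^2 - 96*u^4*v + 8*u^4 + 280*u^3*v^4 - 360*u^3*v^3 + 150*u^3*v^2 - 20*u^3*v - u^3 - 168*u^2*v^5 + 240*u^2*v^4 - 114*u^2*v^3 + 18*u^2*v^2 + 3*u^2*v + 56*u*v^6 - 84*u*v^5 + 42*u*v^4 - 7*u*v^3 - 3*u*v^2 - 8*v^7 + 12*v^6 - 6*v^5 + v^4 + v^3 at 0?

The Hessian of f at 0 has rank 0. Corank 2; j^3 = -(u - v)^3 is a perfect cube, so E-series; the 4-jet and mu = 7 give E_7.

E_7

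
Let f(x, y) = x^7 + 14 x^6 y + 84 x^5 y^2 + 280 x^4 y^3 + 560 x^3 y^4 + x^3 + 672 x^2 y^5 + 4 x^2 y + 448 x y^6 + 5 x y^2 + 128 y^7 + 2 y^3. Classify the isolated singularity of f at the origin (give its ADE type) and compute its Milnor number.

Type D_{8}, Milnor number mu = 8.

The Hessian of f at 0 is [[0, 0], [0, 0]] with rank 0, so corank 2. A Groebner basis of the Jacobian ideal J(f) in C{x,y} is {-x*y/7 + y^6 - y^2/7, x*y^2 + y^3, x^2 + 3*x*y + 2*y^2}; counting standard monomials gives mu = 8. Corank 2; j^3 = (x + y)^2*(x + 2*y) has shape L^2 M (L != M), so D-series; mu = 8 gives D_8.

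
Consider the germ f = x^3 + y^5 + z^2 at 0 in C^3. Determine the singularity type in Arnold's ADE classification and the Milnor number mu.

Type E8, Milnor number mu = 8.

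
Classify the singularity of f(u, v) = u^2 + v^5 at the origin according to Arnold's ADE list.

The Hessian of f at 0 has rank 1. Corank 1: A-series; mu = 4 gives A_4.

A_{4}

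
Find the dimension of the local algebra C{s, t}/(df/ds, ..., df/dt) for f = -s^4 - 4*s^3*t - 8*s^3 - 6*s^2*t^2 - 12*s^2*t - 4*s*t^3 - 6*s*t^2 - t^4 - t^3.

6

The Hessian of f at 0 has rank 0. Corank 2; j^3 = -(2*s + t)^3 is a perfect cube, so E-series; the 4-jet and mu = 6 give E_6.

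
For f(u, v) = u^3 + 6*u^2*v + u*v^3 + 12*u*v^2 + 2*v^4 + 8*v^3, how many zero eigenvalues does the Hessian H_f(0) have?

2

The Hessian at 0 is [[0, 0], [0, 0]] of rank 0; hence corank 2.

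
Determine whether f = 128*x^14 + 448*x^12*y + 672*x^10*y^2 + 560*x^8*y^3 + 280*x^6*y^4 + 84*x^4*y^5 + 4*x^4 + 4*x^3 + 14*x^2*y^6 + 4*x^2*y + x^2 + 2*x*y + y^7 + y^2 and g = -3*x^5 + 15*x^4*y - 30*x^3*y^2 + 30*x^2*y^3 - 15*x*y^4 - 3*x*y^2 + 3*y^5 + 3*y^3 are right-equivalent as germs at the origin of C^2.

The Hessian of f at 0 has rank 1. Corank 1: A-series; mu = 6 gives A_6. The Hessian of g at 0 has rank 0. Corank 2; j^3 = -3*y^2*(x - y) has shape L^2 M (L != M), so D-series; mu = 6 gives D_6. f is A_6 but g is D_6, hence not right-equivalent.

No.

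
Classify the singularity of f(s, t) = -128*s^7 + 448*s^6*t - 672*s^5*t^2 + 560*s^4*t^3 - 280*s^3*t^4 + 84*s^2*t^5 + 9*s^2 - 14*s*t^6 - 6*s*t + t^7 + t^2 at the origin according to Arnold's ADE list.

A6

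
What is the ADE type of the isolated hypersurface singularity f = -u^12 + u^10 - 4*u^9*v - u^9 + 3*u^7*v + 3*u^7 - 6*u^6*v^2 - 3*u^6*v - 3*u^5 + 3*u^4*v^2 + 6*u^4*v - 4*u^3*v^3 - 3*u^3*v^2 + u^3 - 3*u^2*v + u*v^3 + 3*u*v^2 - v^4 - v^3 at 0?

E_{7}

The Hessian of f at 0 has rank 0. Corank 2; j^3 = (u - v)^3 is a perfect cube, so E-series; the 4-jet and mu = 7 give E_7.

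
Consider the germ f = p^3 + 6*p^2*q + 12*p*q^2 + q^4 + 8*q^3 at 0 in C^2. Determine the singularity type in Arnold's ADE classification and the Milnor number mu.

Type E_{6}, Milnor number mu = 6.

The Hessian of f at 0 has rank 0. Corank 2; j^3 = (p + 2*q)^3 is a perfect cube, so E-series; the 4-jet and mu = 6 give E_6.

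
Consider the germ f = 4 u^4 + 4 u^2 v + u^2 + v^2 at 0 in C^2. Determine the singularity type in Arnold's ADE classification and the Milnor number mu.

Type A1, Milnor number mu = 1.

The Hessian of f at 0 has rank 2. Corank 0: nondegenerate Morse point, so A_1.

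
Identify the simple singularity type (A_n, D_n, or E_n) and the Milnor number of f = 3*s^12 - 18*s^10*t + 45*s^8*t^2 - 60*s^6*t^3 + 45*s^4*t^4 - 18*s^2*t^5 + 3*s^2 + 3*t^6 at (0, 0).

Type A_{5}, Milnor number mu = 5.

The Hessian of f at 0 has rank 1. Corank 1: A-series; mu = 5 gives A_5.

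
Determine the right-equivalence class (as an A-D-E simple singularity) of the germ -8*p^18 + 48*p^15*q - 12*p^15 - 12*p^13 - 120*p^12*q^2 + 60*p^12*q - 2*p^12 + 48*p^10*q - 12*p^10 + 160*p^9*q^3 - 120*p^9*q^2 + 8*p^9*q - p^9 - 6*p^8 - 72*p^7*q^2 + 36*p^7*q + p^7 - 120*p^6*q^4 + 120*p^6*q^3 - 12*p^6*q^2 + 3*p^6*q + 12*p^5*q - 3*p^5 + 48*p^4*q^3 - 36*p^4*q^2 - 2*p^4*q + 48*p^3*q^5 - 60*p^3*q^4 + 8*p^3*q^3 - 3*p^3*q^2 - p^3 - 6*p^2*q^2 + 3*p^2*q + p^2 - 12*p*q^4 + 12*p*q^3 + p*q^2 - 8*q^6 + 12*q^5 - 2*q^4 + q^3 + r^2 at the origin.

The Hessian of f at 0 is [[2, 0, 0], [0, 0, 0], [0, 0, 2]] with rank 2, so corank 1. A Groebner basis of the Jacobian ideal J(f) in C{p,q,r} is {q^2, p, r}; counting standard monomials gives mu = 2. Corank 1: A-series; mu = 2 gives A_2.

A_2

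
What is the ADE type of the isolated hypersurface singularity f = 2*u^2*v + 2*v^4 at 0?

The Hessian of f at 0 is [[0, 0], [0, 0]] with rank 0, so corank 2. A Groebner basis of the Jacobian ideal J(f) in C{u,v} is {u^3, u^2/4 + v^3, u*v}; counting standard monomials gives mu = 5. Corank 2; j^3 = 2*u^2*v has shape L^2 M (L != M), so D-series; mu = 5 gives D_5.

D_{5}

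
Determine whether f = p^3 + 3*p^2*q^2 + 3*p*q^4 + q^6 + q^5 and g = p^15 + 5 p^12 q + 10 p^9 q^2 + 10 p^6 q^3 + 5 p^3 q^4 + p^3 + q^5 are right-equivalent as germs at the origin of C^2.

Yes.

The Hessian of f at 0 has rank 0. Corank 2; j^3 = p^3 is a perfect cube, so E-series; the 5-jet and mu = 8 give E_8. The Hessian of g at 0 has rank 0. Corank 2; j^3 = p^3 is a perfect cube, so E-series; the 5-jet and mu = 8 give E_8. Both have type E_8, hence right-equivalent.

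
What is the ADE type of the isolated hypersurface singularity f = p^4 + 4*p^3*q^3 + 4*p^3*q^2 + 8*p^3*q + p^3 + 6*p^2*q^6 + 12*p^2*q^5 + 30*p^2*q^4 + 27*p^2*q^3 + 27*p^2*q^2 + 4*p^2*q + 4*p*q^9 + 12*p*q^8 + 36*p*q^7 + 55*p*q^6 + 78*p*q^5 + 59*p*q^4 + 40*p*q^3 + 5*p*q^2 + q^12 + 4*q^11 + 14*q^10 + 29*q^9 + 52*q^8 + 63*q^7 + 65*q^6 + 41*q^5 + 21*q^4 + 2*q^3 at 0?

D_5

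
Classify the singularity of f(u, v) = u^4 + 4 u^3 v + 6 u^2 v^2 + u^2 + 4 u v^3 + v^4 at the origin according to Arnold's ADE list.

A_{3}

The Hessian of f at 0 is [[2, 0], [0, 0]] with rank 1, so corank 1. A Groebner basis of the Jacobian ideal J(f) in C{u,v} is {v^3, u}; counting standard monomials gives mu = 3. Corank 1: A-series; mu = 3 gives A_3.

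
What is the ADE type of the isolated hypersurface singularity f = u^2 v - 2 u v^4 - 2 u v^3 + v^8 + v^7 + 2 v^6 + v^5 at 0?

D_9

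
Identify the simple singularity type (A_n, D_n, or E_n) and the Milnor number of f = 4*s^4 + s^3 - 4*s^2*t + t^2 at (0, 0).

The Hessian of f at 0 has rank 1. Corank 1: A-series; mu = 2 gives A_2.

Type A_2, Milnor number mu = 2.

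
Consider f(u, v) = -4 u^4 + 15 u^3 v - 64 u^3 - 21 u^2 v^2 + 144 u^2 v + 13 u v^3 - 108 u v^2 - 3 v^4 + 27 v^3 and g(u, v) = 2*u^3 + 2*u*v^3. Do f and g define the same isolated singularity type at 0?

The Hessian of f at 0 is [[0, 0], [0, 0]] with rank 0, so corank 2. A Groebner basis of the Jacobian ideal J(f) in C{u,v} is {196608*u^2 - 294912*u*v + v^4 - 64*v^3 + 110592*v^2, u^3 + 1008*u^2 - 1512*u*v - 3*v^3/4 + 567*v^2, u^2*v + 832*u^2 - 1248*u*v - 5*v^3/6 + 468*v^2, 512*u^2 + u*v^2 - 768*u*v - 11*v^3/12 + 288*v^2}; counting standard monomials gives mu = 7. Corank 2; j^3 = -(4*u - 3*v)^3 is a perfect cube, so E-series; the 4-jet and mu = 7 give E_7. The Hessian of g at 0 is [[0, 0], [0, 0]] with rank 0, so corank 2. A Groebner basis of the Jacobian ideal J(g) in C{u,v} is {u^3, u*v^2, 3*u^2 + v^3}; counting standard monomials gives mu = 7. Corank 2; j^3 = 2*u^3 is a perfect cube, so E-series; the 4-jet and mu = 7 give E_7. Both have type E_7, hence right-equivalent.

Yes.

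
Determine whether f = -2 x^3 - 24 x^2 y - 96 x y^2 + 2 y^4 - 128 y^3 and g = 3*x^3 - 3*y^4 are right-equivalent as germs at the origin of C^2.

The Hessian of f at 0 is [[0, 0], [0, 0]] with rank 0, so corank 2. A Groebner basis of the Jacobian ideal J(f) in C{x,y} is {y^3, x^2 + 8*x*y + 16*y^2}; counting standard monomials gives mu = 6. Corank 2; j^3 = -2*(x + 4*y)^3 is a perfect cube, so E-series; the 4-jet and mu = 6 give E_6. The Hessian of g at 0 is [[0, 0], [0, 0]] with rank 0, so corank 2. A Groebner basis of the Jacobian ideal J(g) in C{x,y} is {y^3, x^2}; counting standard monomials gives mu = 6. Corank 2; j^3 = 3*x^3 is a perfect cube, so E-series; the 4-jet and mu = 6 give E_6. Both have type E_6, hence right-equivalent.

Yes.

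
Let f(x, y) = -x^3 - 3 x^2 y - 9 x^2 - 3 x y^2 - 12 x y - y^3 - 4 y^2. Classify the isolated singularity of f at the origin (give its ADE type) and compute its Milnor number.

Type A2, Milnor number mu = 2.

The Hessian of f at 0 is [[-18, -12], [-12, -8]] with rank 1, so corank 1. A Groebner basis of the Jacobian ideal J(f) in C{x,y} is {y^2, x + 2*y/3}; counting standard monomials gives mu = 2. Corank 1: A-series; mu = 2 gives A_2.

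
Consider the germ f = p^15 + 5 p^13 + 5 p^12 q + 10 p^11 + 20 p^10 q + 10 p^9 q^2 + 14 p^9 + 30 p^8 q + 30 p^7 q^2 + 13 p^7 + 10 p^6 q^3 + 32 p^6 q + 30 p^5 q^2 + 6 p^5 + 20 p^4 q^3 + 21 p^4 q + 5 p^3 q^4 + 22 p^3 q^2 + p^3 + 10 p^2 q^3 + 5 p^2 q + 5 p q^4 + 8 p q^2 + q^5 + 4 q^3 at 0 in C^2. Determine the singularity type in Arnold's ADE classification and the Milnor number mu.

Type D6, Milnor number mu = 6.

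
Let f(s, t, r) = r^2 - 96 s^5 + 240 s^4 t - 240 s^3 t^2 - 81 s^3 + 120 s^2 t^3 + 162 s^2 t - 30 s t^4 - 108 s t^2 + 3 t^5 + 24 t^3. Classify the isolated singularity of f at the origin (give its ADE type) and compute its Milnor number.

Type E_8, Milnor number mu = 8.

The Hessian of f at 0 has rank 1. Corank 2; j^3 = -3*(3*s - 2*t)^3 is a perfect cube, so E-series; the 5-jet and mu = 8 give E_8.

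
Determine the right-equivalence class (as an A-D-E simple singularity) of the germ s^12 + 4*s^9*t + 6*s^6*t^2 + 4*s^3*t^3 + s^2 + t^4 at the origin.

The Hessian of f at 0 has rank 1. Corank 1: A-series; mu = 3 gives A_3.

A_{3}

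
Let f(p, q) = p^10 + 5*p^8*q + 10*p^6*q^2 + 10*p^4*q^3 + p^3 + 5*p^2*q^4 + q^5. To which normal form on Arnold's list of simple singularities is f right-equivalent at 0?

E8

The Hessian of f at 0 is [[0, 0], [0, 0]] with rank 0, so corank 2. A Groebner basis of the Jacobian ideal J(f) in C{p,q} is {q^4, p^2}; counting standard monomials gives mu = 8. Corank 2; j^3 = p^3 is a perfect cube, so E-series; the 5-jet and mu = 8 give E_8.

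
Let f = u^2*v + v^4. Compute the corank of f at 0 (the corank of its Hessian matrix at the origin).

2

The Hessian at 0 is [[0, 0], [0, 0]] of rank 0; hence corank 2.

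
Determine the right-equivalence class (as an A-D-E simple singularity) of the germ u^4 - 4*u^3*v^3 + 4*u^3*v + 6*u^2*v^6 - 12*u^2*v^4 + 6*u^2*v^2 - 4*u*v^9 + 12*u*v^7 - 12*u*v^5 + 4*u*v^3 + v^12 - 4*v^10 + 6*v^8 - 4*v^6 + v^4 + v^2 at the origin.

The Hessian of f at 0 is [[0, 0], [0, 2]] with rank 1, so corank 1. A Groebner basis of the Jacobian ideal J(f) in C{u,v} is {u^3, v}; counting standard monomials gives mu = 3. Corank 1: A-series; mu = 3 gives A_3.

A_3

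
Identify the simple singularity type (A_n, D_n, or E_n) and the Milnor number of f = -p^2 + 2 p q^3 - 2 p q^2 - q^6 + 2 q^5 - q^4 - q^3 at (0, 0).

The Hessian of f at 0 has rank 1. Corank 1: A-series; mu = 2 gives A_2.

Type A_2, Milnor number mu = 2.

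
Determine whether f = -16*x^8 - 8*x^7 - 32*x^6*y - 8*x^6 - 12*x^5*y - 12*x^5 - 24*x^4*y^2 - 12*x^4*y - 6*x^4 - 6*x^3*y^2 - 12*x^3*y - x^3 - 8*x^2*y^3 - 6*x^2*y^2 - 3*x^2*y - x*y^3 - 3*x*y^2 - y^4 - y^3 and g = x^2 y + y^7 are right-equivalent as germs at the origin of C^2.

No.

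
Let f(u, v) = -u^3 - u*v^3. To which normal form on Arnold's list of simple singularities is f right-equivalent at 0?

E7

The Hessian of f at 0 has rank 0. Corank 2; j^3 = -u^3 is a perfect cube, so E-series; the 4-jet and mu = 7 give E_7.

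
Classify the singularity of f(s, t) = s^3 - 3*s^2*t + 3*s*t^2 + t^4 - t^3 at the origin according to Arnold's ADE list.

E6

The Hessian of f at 0 is [[0, 0], [0, 0]] with rank 0, so corank 2. A Groebner basis of the Jacobian ideal J(f) in C{s,t} is {t^3, s^2 - 2*s*t + t^2}; counting standard monomials gives mu = 6. Corank 2; j^3 = (s - t)^3 is a perfect cube, so E-series; the 4-jet and mu = 6 give E_6.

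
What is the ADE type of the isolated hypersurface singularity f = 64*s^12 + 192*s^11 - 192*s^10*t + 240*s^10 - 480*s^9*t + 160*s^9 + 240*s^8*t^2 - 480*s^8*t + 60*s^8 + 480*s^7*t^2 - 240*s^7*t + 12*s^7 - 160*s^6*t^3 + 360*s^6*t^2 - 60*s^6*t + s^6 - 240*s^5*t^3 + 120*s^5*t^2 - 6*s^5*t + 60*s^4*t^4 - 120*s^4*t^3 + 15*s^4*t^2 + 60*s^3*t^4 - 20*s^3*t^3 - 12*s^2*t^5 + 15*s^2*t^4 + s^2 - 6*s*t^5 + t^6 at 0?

A_5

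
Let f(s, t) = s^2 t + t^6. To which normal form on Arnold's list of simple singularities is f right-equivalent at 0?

D7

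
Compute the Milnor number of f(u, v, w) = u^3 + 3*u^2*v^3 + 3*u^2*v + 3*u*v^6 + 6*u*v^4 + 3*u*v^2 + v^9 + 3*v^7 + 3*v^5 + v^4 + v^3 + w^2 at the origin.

6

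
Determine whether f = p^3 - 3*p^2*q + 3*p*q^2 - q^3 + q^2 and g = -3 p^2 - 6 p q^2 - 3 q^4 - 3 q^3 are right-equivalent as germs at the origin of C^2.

Yes.

The Hessian of f at 0 is [[0, 0], [0, 2]] with rank 1, so corank 1. A Groebner basis of the Jacobian ideal J(f) in C{p,q} is {p^2, q}; counting standard monomials gives mu = 2. Corank 1: A-series; mu = 2 gives A_2. The Hessian of g at 0 is [[-6, 0], [0, 0]] with rank 1, so corank 1. A Groebner basis of the Jacobian ideal J(g) in C{p,q} is {q^2, p}; counting standard monomials gives mu = 2. Corank 1: A-series; mu = 2 gives A_2. Both have type A_2, hence right-equivalent.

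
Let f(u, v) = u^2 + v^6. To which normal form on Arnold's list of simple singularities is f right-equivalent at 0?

A5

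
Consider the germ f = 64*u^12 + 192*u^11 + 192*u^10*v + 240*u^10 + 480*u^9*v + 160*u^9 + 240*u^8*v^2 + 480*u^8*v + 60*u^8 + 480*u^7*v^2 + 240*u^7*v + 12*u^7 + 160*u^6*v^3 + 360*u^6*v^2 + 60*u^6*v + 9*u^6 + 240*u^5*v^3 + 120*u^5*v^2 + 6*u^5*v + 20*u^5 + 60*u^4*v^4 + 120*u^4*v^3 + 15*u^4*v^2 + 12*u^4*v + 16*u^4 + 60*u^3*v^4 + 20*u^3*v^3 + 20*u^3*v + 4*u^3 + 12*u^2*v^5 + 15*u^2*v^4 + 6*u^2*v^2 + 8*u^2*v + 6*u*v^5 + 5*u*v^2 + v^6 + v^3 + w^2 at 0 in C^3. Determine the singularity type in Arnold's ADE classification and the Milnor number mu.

Type D_{7}, Milnor number mu = 7.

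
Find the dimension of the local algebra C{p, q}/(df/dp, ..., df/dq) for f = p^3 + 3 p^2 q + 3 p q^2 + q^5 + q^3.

The Hessian of f at 0 has rank 0. Corank 2; j^3 = (p + q)^3 is a perfect cube, so E-series; the 5-jet and mu = 8 give E_8.

8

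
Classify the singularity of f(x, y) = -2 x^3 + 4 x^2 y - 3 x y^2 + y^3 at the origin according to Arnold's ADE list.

The Hessian of f at 0 is [[0, 0], [0, 0]] with rank 0, so corank 2. A Groebner basis of the Jacobian ideal J(f) in C{x,y} is {y^3, x^2 - 3*y^2/2, x*y - 3*y^2/2}; counting standard monomials gives mu = 4. Corank 2; j^3 = -(x - y)*(2*x^2 - 2*x*y + y^2) splits into three distinct lines over C (the quadratic factor has nonzero discriminant), so D_4.

D4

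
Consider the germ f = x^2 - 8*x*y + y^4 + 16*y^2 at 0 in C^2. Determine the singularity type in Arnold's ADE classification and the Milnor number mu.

The Hessian of f at 0 has rank 1. Corank 1: A-series; mu = 3 gives A_3.

Type A3, Milnor number mu = 3.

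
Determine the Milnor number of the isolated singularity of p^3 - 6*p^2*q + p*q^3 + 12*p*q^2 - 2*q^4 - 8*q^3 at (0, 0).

The Hessian of f at 0 has rank 0. Corank 2; j^3 = (p - 2*q)^3 is a perfect cube, so E-series; the 4-jet and mu = 7 give E_7.

7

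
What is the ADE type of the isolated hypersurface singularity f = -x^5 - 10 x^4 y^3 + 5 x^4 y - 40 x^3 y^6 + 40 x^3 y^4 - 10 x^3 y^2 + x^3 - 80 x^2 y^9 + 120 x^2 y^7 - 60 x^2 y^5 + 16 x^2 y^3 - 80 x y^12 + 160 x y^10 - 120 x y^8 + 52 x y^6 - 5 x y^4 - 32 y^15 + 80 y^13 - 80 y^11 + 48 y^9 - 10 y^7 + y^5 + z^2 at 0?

The Hessian of f at 0 is [[0, 0, 0], [0, 0, 0], [0, 0, 2]] with rank 1, so corank 2. A Groebner basis of the Jacobian ideal J(f) in C{x,y,z} is {x^2/4 + x*y^3, x^2 + y^4, x^3, x^2*y, z}; counting standard monomials gives mu = 8. Corank 2; j^3 = x^3 is a perfect cube, so E-series; the 5-jet and mu = 8 give E_8.

E_8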